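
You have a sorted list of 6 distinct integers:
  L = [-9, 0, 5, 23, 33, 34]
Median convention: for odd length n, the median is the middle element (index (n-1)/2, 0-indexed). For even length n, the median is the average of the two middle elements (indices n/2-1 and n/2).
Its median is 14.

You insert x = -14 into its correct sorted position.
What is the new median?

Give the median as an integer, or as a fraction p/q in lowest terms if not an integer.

Old list (sorted, length 6): [-9, 0, 5, 23, 33, 34]
Old median = 14
Insert x = -14
Old length even (6). Middle pair: indices 2,3 = 5,23.
New length odd (7). New median = single middle element.
x = -14: 0 elements are < x, 6 elements are > x.
New sorted list: [-14, -9, 0, 5, 23, 33, 34]
New median = 5

Answer: 5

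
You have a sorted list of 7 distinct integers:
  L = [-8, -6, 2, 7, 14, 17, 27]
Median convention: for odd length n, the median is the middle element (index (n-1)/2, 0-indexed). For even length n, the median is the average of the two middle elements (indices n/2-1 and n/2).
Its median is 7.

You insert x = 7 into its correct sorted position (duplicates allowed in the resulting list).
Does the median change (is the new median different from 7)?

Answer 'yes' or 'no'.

Old median = 7
Insert x = 7
New median = 7
Changed? no

Answer: no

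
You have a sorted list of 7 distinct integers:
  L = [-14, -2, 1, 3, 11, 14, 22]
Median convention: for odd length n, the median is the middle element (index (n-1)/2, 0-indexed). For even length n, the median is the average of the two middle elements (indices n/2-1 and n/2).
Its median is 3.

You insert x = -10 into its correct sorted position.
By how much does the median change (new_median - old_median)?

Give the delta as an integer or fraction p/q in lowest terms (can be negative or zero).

Old median = 3
After inserting x = -10: new sorted = [-14, -10, -2, 1, 3, 11, 14, 22]
New median = 2
Delta = 2 - 3 = -1

Answer: -1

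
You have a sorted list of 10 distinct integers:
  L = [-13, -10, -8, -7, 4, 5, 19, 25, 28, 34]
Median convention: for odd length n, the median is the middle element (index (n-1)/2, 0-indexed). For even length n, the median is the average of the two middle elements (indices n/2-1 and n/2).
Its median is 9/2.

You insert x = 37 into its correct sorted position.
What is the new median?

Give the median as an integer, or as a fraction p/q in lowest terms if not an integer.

Answer: 5

Derivation:
Old list (sorted, length 10): [-13, -10, -8, -7, 4, 5, 19, 25, 28, 34]
Old median = 9/2
Insert x = 37
Old length even (10). Middle pair: indices 4,5 = 4,5.
New length odd (11). New median = single middle element.
x = 37: 10 elements are < x, 0 elements are > x.
New sorted list: [-13, -10, -8, -7, 4, 5, 19, 25, 28, 34, 37]
New median = 5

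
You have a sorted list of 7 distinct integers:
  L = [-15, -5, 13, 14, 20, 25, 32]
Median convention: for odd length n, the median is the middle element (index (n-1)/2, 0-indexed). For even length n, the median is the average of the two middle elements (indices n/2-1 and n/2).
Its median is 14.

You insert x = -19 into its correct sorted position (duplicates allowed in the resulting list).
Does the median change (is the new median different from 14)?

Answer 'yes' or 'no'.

Old median = 14
Insert x = -19
New median = 27/2
Changed? yes

Answer: yes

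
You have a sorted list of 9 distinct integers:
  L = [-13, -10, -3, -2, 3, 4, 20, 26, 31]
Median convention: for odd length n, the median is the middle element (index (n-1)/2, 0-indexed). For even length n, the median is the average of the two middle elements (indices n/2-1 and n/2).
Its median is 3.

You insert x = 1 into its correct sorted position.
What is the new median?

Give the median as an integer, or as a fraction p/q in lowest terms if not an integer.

Answer: 2

Derivation:
Old list (sorted, length 9): [-13, -10, -3, -2, 3, 4, 20, 26, 31]
Old median = 3
Insert x = 1
Old length odd (9). Middle was index 4 = 3.
New length even (10). New median = avg of two middle elements.
x = 1: 4 elements are < x, 5 elements are > x.
New sorted list: [-13, -10, -3, -2, 1, 3, 4, 20, 26, 31]
New median = 2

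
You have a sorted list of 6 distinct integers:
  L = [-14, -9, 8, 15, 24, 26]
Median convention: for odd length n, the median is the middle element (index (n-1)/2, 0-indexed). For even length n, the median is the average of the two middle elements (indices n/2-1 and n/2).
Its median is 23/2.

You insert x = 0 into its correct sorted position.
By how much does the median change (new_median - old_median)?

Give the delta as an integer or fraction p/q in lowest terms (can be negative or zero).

Old median = 23/2
After inserting x = 0: new sorted = [-14, -9, 0, 8, 15, 24, 26]
New median = 8
Delta = 8 - 23/2 = -7/2

Answer: -7/2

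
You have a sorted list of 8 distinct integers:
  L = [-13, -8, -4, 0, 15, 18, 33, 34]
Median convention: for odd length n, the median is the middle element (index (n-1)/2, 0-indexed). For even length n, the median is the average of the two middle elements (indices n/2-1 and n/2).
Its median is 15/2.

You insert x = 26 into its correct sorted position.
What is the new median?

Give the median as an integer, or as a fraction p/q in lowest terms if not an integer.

Answer: 15

Derivation:
Old list (sorted, length 8): [-13, -8, -4, 0, 15, 18, 33, 34]
Old median = 15/2
Insert x = 26
Old length even (8). Middle pair: indices 3,4 = 0,15.
New length odd (9). New median = single middle element.
x = 26: 6 elements are < x, 2 elements are > x.
New sorted list: [-13, -8, -4, 0, 15, 18, 26, 33, 34]
New median = 15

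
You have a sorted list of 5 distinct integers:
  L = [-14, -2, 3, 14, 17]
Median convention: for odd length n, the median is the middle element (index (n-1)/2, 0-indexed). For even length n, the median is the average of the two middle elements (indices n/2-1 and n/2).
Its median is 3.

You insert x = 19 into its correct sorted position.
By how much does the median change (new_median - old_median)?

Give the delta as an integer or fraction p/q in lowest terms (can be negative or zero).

Old median = 3
After inserting x = 19: new sorted = [-14, -2, 3, 14, 17, 19]
New median = 17/2
Delta = 17/2 - 3 = 11/2

Answer: 11/2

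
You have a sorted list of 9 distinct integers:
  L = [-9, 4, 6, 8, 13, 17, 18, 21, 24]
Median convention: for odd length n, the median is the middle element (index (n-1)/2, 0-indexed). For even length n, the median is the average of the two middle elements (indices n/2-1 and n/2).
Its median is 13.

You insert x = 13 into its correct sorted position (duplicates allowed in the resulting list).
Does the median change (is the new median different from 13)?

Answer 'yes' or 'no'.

Answer: no

Derivation:
Old median = 13
Insert x = 13
New median = 13
Changed? no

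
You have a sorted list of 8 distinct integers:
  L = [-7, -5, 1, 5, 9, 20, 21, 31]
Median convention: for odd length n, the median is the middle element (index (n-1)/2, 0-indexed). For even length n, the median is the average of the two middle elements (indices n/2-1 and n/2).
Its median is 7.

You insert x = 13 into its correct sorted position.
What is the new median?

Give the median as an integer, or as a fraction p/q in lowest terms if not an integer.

Answer: 9

Derivation:
Old list (sorted, length 8): [-7, -5, 1, 5, 9, 20, 21, 31]
Old median = 7
Insert x = 13
Old length even (8). Middle pair: indices 3,4 = 5,9.
New length odd (9). New median = single middle element.
x = 13: 5 elements are < x, 3 elements are > x.
New sorted list: [-7, -5, 1, 5, 9, 13, 20, 21, 31]
New median = 9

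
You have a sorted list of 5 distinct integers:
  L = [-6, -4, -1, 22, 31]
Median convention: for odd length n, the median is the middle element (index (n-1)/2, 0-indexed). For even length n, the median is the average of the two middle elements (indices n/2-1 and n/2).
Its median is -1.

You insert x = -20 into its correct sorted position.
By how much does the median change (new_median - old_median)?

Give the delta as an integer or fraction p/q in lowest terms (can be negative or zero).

Answer: -3/2

Derivation:
Old median = -1
After inserting x = -20: new sorted = [-20, -6, -4, -1, 22, 31]
New median = -5/2
Delta = -5/2 - -1 = -3/2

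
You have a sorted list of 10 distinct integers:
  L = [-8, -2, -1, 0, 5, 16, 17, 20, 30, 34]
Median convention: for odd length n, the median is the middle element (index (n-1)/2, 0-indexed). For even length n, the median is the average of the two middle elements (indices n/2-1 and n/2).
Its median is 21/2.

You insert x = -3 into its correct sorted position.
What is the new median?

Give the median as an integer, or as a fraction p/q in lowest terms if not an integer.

Answer: 5

Derivation:
Old list (sorted, length 10): [-8, -2, -1, 0, 5, 16, 17, 20, 30, 34]
Old median = 21/2
Insert x = -3
Old length even (10). Middle pair: indices 4,5 = 5,16.
New length odd (11). New median = single middle element.
x = -3: 1 elements are < x, 9 elements are > x.
New sorted list: [-8, -3, -2, -1, 0, 5, 16, 17, 20, 30, 34]
New median = 5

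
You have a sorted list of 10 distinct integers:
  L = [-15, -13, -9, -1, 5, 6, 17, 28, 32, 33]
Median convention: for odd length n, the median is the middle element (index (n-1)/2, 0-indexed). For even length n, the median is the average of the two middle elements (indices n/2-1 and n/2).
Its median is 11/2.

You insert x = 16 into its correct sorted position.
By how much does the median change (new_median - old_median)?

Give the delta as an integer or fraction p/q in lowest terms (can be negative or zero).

Answer: 1/2

Derivation:
Old median = 11/2
After inserting x = 16: new sorted = [-15, -13, -9, -1, 5, 6, 16, 17, 28, 32, 33]
New median = 6
Delta = 6 - 11/2 = 1/2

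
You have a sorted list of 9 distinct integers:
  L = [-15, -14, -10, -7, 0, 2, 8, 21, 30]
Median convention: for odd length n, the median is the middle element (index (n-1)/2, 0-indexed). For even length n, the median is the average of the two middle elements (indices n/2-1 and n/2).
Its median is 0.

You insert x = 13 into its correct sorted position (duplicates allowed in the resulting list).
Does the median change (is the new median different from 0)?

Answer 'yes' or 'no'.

Answer: yes

Derivation:
Old median = 0
Insert x = 13
New median = 1
Changed? yes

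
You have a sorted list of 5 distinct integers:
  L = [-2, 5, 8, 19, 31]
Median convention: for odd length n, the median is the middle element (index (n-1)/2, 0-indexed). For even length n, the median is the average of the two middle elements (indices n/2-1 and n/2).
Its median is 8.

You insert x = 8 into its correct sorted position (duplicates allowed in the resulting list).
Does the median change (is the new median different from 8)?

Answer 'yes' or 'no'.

Old median = 8
Insert x = 8
New median = 8
Changed? no

Answer: no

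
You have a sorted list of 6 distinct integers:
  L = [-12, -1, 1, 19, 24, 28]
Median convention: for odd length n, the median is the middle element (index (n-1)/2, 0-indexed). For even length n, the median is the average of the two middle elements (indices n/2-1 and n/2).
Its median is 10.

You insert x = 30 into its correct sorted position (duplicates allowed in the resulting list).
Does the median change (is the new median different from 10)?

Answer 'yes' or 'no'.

Answer: yes

Derivation:
Old median = 10
Insert x = 30
New median = 19
Changed? yes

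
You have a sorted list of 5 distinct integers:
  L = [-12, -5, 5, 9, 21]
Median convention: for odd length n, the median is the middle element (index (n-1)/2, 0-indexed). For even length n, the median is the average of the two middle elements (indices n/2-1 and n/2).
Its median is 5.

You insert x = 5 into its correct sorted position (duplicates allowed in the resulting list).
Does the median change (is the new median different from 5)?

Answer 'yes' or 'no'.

Old median = 5
Insert x = 5
New median = 5
Changed? no

Answer: no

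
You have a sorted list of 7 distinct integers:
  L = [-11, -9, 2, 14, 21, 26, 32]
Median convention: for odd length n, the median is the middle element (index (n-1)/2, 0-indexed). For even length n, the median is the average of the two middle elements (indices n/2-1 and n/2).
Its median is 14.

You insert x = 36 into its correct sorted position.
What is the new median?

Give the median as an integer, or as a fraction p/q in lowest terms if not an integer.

Answer: 35/2

Derivation:
Old list (sorted, length 7): [-11, -9, 2, 14, 21, 26, 32]
Old median = 14
Insert x = 36
Old length odd (7). Middle was index 3 = 14.
New length even (8). New median = avg of two middle elements.
x = 36: 7 elements are < x, 0 elements are > x.
New sorted list: [-11, -9, 2, 14, 21, 26, 32, 36]
New median = 35/2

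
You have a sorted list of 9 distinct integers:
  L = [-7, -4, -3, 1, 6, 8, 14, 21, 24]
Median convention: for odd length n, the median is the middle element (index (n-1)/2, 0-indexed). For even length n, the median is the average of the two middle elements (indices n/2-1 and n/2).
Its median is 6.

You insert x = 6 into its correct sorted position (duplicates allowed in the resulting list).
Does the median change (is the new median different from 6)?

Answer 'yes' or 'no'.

Answer: no

Derivation:
Old median = 6
Insert x = 6
New median = 6
Changed? no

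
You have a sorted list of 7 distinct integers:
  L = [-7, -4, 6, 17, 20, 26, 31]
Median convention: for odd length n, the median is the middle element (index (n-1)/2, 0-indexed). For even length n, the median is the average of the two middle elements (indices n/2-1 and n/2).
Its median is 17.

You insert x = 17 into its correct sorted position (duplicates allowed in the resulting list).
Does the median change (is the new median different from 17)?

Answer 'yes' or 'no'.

Answer: no

Derivation:
Old median = 17
Insert x = 17
New median = 17
Changed? no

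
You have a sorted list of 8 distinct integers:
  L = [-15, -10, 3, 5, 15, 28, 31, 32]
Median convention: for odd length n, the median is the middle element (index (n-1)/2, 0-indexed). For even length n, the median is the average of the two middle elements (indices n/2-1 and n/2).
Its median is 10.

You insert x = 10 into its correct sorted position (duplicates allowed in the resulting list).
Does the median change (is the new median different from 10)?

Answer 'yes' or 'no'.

Old median = 10
Insert x = 10
New median = 10
Changed? no

Answer: no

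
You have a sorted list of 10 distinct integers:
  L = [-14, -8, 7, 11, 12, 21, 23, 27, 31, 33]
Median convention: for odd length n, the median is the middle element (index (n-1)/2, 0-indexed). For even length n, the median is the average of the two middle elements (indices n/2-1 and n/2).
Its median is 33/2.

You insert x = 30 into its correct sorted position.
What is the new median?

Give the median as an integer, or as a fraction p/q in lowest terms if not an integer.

Answer: 21

Derivation:
Old list (sorted, length 10): [-14, -8, 7, 11, 12, 21, 23, 27, 31, 33]
Old median = 33/2
Insert x = 30
Old length even (10). Middle pair: indices 4,5 = 12,21.
New length odd (11). New median = single middle element.
x = 30: 8 elements are < x, 2 elements are > x.
New sorted list: [-14, -8, 7, 11, 12, 21, 23, 27, 30, 31, 33]
New median = 21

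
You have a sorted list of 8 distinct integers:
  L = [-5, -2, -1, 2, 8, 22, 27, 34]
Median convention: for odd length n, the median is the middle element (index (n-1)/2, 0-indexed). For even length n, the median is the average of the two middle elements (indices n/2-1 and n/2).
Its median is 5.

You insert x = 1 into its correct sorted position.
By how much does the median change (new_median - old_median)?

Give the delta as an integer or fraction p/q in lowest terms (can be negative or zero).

Old median = 5
After inserting x = 1: new sorted = [-5, -2, -1, 1, 2, 8, 22, 27, 34]
New median = 2
Delta = 2 - 5 = -3

Answer: -3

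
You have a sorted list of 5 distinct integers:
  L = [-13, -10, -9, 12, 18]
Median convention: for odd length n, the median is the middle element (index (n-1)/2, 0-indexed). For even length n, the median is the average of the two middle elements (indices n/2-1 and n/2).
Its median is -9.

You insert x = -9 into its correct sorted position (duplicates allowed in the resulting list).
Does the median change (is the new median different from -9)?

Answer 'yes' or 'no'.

Answer: no

Derivation:
Old median = -9
Insert x = -9
New median = -9
Changed? no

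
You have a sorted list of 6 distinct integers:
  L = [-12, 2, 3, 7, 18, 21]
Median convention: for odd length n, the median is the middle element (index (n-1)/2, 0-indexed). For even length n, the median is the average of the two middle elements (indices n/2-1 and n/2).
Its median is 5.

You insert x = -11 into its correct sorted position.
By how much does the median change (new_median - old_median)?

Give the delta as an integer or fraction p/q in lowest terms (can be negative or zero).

Old median = 5
After inserting x = -11: new sorted = [-12, -11, 2, 3, 7, 18, 21]
New median = 3
Delta = 3 - 5 = -2

Answer: -2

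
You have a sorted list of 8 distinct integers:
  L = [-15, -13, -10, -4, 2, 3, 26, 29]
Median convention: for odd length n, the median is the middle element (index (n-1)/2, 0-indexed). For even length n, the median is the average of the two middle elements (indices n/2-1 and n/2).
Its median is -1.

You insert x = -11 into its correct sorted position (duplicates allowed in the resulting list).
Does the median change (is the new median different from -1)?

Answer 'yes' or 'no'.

Answer: yes

Derivation:
Old median = -1
Insert x = -11
New median = -4
Changed? yes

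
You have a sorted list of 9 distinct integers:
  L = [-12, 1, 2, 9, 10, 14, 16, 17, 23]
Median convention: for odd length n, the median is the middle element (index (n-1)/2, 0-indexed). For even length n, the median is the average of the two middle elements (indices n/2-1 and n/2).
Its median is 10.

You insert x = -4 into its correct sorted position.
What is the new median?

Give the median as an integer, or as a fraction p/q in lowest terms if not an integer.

Answer: 19/2

Derivation:
Old list (sorted, length 9): [-12, 1, 2, 9, 10, 14, 16, 17, 23]
Old median = 10
Insert x = -4
Old length odd (9). Middle was index 4 = 10.
New length even (10). New median = avg of two middle elements.
x = -4: 1 elements are < x, 8 elements are > x.
New sorted list: [-12, -4, 1, 2, 9, 10, 14, 16, 17, 23]
New median = 19/2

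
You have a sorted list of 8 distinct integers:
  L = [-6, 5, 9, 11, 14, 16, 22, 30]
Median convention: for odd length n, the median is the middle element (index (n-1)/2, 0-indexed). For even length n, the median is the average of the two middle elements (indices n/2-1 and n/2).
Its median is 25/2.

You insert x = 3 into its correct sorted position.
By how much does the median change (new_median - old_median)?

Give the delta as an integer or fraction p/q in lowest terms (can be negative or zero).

Answer: -3/2

Derivation:
Old median = 25/2
After inserting x = 3: new sorted = [-6, 3, 5, 9, 11, 14, 16, 22, 30]
New median = 11
Delta = 11 - 25/2 = -3/2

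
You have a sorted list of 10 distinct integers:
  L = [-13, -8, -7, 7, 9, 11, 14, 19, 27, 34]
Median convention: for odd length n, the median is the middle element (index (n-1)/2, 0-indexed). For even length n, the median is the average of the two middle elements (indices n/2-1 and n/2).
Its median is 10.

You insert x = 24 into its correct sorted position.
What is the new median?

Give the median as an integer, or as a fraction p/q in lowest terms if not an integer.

Old list (sorted, length 10): [-13, -8, -7, 7, 9, 11, 14, 19, 27, 34]
Old median = 10
Insert x = 24
Old length even (10). Middle pair: indices 4,5 = 9,11.
New length odd (11). New median = single middle element.
x = 24: 8 elements are < x, 2 elements are > x.
New sorted list: [-13, -8, -7, 7, 9, 11, 14, 19, 24, 27, 34]
New median = 11

Answer: 11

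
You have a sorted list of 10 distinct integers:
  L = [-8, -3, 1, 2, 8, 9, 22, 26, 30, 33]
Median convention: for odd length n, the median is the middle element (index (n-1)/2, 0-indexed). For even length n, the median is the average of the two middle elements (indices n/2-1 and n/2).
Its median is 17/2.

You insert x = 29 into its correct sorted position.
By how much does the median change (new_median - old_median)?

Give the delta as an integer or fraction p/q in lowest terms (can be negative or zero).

Old median = 17/2
After inserting x = 29: new sorted = [-8, -3, 1, 2, 8, 9, 22, 26, 29, 30, 33]
New median = 9
Delta = 9 - 17/2 = 1/2

Answer: 1/2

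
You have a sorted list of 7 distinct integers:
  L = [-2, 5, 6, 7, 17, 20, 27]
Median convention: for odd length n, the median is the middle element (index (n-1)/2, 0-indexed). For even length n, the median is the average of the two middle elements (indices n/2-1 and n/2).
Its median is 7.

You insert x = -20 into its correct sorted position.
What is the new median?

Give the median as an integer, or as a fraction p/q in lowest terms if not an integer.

Old list (sorted, length 7): [-2, 5, 6, 7, 17, 20, 27]
Old median = 7
Insert x = -20
Old length odd (7). Middle was index 3 = 7.
New length even (8). New median = avg of two middle elements.
x = -20: 0 elements are < x, 7 elements are > x.
New sorted list: [-20, -2, 5, 6, 7, 17, 20, 27]
New median = 13/2

Answer: 13/2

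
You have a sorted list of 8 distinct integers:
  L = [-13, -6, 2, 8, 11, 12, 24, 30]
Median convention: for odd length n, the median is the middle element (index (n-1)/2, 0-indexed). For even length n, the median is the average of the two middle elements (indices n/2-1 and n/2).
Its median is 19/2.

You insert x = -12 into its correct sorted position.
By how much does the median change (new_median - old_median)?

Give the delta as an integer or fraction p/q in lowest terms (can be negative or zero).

Answer: -3/2

Derivation:
Old median = 19/2
After inserting x = -12: new sorted = [-13, -12, -6, 2, 8, 11, 12, 24, 30]
New median = 8
Delta = 8 - 19/2 = -3/2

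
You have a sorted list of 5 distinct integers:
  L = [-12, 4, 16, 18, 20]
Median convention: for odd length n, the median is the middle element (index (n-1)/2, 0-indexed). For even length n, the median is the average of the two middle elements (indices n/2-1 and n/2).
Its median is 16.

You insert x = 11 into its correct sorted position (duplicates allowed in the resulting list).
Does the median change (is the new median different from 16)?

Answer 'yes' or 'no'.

Old median = 16
Insert x = 11
New median = 27/2
Changed? yes

Answer: yes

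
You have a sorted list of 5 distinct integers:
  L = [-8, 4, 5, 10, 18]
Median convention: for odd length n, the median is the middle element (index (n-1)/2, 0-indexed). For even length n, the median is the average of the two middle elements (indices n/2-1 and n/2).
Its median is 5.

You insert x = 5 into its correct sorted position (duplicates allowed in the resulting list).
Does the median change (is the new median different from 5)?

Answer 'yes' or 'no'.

Old median = 5
Insert x = 5
New median = 5
Changed? no

Answer: no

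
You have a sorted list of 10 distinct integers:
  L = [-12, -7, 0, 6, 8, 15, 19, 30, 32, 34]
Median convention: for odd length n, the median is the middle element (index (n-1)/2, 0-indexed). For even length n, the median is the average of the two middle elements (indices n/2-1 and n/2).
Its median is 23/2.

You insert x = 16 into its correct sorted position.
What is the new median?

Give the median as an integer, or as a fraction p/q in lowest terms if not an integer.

Answer: 15

Derivation:
Old list (sorted, length 10): [-12, -7, 0, 6, 8, 15, 19, 30, 32, 34]
Old median = 23/2
Insert x = 16
Old length even (10). Middle pair: indices 4,5 = 8,15.
New length odd (11). New median = single middle element.
x = 16: 6 elements are < x, 4 elements are > x.
New sorted list: [-12, -7, 0, 6, 8, 15, 16, 19, 30, 32, 34]
New median = 15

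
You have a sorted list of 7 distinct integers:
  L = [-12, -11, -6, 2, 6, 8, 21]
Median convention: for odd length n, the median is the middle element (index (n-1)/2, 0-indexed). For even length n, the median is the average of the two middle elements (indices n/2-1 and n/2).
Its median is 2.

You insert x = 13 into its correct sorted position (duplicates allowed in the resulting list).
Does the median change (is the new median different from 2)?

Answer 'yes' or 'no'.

Old median = 2
Insert x = 13
New median = 4
Changed? yes

Answer: yes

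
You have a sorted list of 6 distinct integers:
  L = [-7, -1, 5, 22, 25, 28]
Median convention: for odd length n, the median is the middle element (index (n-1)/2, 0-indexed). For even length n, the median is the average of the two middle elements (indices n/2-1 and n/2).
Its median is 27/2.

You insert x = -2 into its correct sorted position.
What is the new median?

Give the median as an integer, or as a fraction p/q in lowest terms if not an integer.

Answer: 5

Derivation:
Old list (sorted, length 6): [-7, -1, 5, 22, 25, 28]
Old median = 27/2
Insert x = -2
Old length even (6). Middle pair: indices 2,3 = 5,22.
New length odd (7). New median = single middle element.
x = -2: 1 elements are < x, 5 elements are > x.
New sorted list: [-7, -2, -1, 5, 22, 25, 28]
New median = 5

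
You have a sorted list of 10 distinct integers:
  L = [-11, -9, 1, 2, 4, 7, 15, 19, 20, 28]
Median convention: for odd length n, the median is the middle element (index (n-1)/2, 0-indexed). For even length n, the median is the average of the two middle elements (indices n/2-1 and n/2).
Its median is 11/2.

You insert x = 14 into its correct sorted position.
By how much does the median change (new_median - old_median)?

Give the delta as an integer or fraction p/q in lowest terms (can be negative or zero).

Answer: 3/2

Derivation:
Old median = 11/2
After inserting x = 14: new sorted = [-11, -9, 1, 2, 4, 7, 14, 15, 19, 20, 28]
New median = 7
Delta = 7 - 11/2 = 3/2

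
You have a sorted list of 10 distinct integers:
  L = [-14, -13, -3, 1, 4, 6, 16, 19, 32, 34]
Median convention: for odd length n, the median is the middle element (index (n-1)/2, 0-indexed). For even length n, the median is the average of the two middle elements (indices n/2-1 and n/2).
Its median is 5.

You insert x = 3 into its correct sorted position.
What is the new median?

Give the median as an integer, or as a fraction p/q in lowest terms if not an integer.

Old list (sorted, length 10): [-14, -13, -3, 1, 4, 6, 16, 19, 32, 34]
Old median = 5
Insert x = 3
Old length even (10). Middle pair: indices 4,5 = 4,6.
New length odd (11). New median = single middle element.
x = 3: 4 elements are < x, 6 elements are > x.
New sorted list: [-14, -13, -3, 1, 3, 4, 6, 16, 19, 32, 34]
New median = 4

Answer: 4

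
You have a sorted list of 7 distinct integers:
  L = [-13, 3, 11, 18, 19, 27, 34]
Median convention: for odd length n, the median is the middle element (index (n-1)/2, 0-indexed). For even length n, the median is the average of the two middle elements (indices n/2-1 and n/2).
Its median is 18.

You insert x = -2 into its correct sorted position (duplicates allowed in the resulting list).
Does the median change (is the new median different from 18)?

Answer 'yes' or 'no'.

Old median = 18
Insert x = -2
New median = 29/2
Changed? yes

Answer: yes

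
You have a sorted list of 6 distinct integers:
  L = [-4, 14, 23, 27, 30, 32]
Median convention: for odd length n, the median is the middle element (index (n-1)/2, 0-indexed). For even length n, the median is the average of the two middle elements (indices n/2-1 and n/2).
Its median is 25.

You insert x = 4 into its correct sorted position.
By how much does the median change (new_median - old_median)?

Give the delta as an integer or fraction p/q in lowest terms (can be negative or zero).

Answer: -2

Derivation:
Old median = 25
After inserting x = 4: new sorted = [-4, 4, 14, 23, 27, 30, 32]
New median = 23
Delta = 23 - 25 = -2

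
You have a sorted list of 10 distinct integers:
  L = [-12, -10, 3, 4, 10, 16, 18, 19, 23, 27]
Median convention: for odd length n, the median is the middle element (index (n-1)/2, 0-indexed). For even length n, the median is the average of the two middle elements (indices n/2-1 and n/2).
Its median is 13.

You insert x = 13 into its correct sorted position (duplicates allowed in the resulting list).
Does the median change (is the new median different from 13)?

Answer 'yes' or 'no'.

Answer: no

Derivation:
Old median = 13
Insert x = 13
New median = 13
Changed? no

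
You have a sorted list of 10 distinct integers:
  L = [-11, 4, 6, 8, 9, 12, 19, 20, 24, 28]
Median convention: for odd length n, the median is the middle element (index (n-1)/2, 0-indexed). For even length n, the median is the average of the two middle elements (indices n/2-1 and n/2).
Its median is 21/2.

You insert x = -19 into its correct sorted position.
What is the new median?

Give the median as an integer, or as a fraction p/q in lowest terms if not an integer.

Old list (sorted, length 10): [-11, 4, 6, 8, 9, 12, 19, 20, 24, 28]
Old median = 21/2
Insert x = -19
Old length even (10). Middle pair: indices 4,5 = 9,12.
New length odd (11). New median = single middle element.
x = -19: 0 elements are < x, 10 elements are > x.
New sorted list: [-19, -11, 4, 6, 8, 9, 12, 19, 20, 24, 28]
New median = 9

Answer: 9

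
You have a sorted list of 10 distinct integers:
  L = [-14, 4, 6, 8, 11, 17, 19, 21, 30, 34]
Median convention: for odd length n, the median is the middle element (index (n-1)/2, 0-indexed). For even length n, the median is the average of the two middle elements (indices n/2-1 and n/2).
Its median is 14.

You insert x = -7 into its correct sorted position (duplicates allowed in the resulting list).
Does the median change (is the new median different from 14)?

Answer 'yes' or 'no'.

Answer: yes

Derivation:
Old median = 14
Insert x = -7
New median = 11
Changed? yes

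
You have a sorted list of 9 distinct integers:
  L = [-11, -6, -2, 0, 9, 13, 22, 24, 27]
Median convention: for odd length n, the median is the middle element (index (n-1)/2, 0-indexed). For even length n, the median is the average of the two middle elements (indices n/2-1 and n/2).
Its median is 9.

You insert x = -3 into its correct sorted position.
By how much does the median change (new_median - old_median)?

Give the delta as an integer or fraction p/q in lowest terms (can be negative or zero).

Old median = 9
After inserting x = -3: new sorted = [-11, -6, -3, -2, 0, 9, 13, 22, 24, 27]
New median = 9/2
Delta = 9/2 - 9 = -9/2

Answer: -9/2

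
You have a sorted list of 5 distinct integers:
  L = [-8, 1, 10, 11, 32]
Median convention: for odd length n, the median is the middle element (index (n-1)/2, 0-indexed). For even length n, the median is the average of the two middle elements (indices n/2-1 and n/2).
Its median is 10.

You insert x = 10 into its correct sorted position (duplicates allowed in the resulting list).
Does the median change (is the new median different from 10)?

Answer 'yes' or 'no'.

Old median = 10
Insert x = 10
New median = 10
Changed? no

Answer: no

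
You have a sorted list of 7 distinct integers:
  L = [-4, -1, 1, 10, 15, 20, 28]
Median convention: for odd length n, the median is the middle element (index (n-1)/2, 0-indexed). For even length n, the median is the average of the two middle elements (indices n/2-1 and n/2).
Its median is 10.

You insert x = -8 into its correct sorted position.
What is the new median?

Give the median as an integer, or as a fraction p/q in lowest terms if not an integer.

Answer: 11/2

Derivation:
Old list (sorted, length 7): [-4, -1, 1, 10, 15, 20, 28]
Old median = 10
Insert x = -8
Old length odd (7). Middle was index 3 = 10.
New length even (8). New median = avg of two middle elements.
x = -8: 0 elements are < x, 7 elements are > x.
New sorted list: [-8, -4, -1, 1, 10, 15, 20, 28]
New median = 11/2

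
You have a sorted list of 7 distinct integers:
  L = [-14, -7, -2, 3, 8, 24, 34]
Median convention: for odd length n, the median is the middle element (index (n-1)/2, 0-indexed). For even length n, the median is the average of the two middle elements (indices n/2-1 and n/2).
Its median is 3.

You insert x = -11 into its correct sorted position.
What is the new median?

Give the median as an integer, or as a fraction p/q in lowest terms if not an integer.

Old list (sorted, length 7): [-14, -7, -2, 3, 8, 24, 34]
Old median = 3
Insert x = -11
Old length odd (7). Middle was index 3 = 3.
New length even (8). New median = avg of two middle elements.
x = -11: 1 elements are < x, 6 elements are > x.
New sorted list: [-14, -11, -7, -2, 3, 8, 24, 34]
New median = 1/2

Answer: 1/2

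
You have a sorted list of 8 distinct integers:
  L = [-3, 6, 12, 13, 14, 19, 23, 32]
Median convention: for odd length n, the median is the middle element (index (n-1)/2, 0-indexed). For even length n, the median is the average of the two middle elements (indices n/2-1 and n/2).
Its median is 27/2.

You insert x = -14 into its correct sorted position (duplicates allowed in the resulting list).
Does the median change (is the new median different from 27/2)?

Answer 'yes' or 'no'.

Answer: yes

Derivation:
Old median = 27/2
Insert x = -14
New median = 13
Changed? yes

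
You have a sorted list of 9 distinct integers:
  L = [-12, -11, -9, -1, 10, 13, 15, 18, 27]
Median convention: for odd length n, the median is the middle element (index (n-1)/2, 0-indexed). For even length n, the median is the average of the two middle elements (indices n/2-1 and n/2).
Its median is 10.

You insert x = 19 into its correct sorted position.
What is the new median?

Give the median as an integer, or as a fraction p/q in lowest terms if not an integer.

Old list (sorted, length 9): [-12, -11, -9, -1, 10, 13, 15, 18, 27]
Old median = 10
Insert x = 19
Old length odd (9). Middle was index 4 = 10.
New length even (10). New median = avg of two middle elements.
x = 19: 8 elements are < x, 1 elements are > x.
New sorted list: [-12, -11, -9, -1, 10, 13, 15, 18, 19, 27]
New median = 23/2

Answer: 23/2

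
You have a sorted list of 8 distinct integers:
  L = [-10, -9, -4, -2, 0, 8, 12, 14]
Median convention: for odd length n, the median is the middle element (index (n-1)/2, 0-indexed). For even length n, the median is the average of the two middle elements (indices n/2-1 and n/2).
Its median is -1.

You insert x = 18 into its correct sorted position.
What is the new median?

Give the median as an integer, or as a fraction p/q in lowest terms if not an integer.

Old list (sorted, length 8): [-10, -9, -4, -2, 0, 8, 12, 14]
Old median = -1
Insert x = 18
Old length even (8). Middle pair: indices 3,4 = -2,0.
New length odd (9). New median = single middle element.
x = 18: 8 elements are < x, 0 elements are > x.
New sorted list: [-10, -9, -4, -2, 0, 8, 12, 14, 18]
New median = 0

Answer: 0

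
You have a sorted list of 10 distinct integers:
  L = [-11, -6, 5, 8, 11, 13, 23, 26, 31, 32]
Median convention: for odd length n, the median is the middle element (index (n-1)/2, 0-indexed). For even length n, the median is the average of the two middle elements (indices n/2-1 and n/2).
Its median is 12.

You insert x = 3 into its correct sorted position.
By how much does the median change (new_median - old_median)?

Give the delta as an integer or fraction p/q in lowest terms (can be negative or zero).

Answer: -1

Derivation:
Old median = 12
After inserting x = 3: new sorted = [-11, -6, 3, 5, 8, 11, 13, 23, 26, 31, 32]
New median = 11
Delta = 11 - 12 = -1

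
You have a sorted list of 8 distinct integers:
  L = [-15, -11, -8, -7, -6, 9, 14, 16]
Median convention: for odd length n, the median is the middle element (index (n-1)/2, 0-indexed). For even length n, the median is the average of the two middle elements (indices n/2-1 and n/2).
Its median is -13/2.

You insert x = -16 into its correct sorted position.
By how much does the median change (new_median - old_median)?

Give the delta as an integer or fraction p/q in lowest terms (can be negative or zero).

Answer: -1/2

Derivation:
Old median = -13/2
After inserting x = -16: new sorted = [-16, -15, -11, -8, -7, -6, 9, 14, 16]
New median = -7
Delta = -7 - -13/2 = -1/2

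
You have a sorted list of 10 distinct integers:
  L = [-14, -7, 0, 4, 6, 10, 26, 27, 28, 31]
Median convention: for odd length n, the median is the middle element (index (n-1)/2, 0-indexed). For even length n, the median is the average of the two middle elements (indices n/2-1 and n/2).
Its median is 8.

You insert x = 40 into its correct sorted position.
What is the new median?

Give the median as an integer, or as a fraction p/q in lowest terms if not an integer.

Old list (sorted, length 10): [-14, -7, 0, 4, 6, 10, 26, 27, 28, 31]
Old median = 8
Insert x = 40
Old length even (10). Middle pair: indices 4,5 = 6,10.
New length odd (11). New median = single middle element.
x = 40: 10 elements are < x, 0 elements are > x.
New sorted list: [-14, -7, 0, 4, 6, 10, 26, 27, 28, 31, 40]
New median = 10

Answer: 10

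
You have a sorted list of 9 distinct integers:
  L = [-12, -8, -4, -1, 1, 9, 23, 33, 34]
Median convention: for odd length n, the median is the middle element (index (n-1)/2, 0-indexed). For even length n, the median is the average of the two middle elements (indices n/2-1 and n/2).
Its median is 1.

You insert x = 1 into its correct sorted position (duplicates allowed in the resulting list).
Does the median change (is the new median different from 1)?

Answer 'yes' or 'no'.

Answer: no

Derivation:
Old median = 1
Insert x = 1
New median = 1
Changed? no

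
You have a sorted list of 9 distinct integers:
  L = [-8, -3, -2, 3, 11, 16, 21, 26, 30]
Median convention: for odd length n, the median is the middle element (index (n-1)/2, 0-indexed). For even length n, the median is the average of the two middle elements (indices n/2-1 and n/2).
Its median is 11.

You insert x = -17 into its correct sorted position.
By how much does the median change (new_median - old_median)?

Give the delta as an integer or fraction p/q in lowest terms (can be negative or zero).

Answer: -4

Derivation:
Old median = 11
After inserting x = -17: new sorted = [-17, -8, -3, -2, 3, 11, 16, 21, 26, 30]
New median = 7
Delta = 7 - 11 = -4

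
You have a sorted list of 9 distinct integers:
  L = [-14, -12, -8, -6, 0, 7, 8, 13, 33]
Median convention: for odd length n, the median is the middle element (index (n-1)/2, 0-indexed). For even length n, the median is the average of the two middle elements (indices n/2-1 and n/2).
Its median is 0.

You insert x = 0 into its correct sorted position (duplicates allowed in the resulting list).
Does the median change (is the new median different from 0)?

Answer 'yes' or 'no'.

Old median = 0
Insert x = 0
New median = 0
Changed? no

Answer: no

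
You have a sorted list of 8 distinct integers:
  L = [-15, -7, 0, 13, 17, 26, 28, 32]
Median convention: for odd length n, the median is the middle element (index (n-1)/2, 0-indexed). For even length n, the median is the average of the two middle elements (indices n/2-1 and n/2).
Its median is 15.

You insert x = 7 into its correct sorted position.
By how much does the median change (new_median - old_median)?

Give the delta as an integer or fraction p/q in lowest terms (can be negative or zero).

Answer: -2

Derivation:
Old median = 15
After inserting x = 7: new sorted = [-15, -7, 0, 7, 13, 17, 26, 28, 32]
New median = 13
Delta = 13 - 15 = -2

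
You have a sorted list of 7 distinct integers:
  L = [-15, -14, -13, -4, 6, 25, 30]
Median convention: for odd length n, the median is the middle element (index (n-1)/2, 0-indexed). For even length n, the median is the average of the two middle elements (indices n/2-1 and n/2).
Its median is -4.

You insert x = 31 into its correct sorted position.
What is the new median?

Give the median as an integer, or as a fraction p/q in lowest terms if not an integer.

Answer: 1

Derivation:
Old list (sorted, length 7): [-15, -14, -13, -4, 6, 25, 30]
Old median = -4
Insert x = 31
Old length odd (7). Middle was index 3 = -4.
New length even (8). New median = avg of two middle elements.
x = 31: 7 elements are < x, 0 elements are > x.
New sorted list: [-15, -14, -13, -4, 6, 25, 30, 31]
New median = 1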